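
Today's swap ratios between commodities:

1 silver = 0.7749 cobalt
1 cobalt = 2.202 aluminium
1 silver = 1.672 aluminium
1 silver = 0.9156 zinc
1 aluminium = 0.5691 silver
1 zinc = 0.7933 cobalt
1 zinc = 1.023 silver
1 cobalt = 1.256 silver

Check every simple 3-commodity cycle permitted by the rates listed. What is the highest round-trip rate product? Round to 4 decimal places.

aluminium→silver→cobalt→aluminium: 0.5691 × 0.7749 × 2.202 = 0.97107
cobalt→silver→zinc→cobalt: 1.256 × 0.9156 × 0.7933 = 0.91229
Maximum is aluminium→silver→cobalt→aluminium at 0.9711; no arbitrage — every cycle loses value.

0.9711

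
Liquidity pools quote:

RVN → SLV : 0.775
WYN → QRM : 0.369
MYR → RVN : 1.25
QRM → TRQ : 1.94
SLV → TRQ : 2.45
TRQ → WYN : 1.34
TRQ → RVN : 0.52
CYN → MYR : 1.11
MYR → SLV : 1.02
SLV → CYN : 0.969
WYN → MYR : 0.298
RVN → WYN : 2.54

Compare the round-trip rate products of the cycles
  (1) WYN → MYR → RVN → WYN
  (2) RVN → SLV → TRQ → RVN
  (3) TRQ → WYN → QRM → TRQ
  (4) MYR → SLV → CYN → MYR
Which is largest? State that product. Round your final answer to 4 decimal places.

1.0971

(1) 0.298 × 1.25 × 2.54 = 0.94615
(2) 0.775 × 2.45 × 0.52 = 0.98735
(3) 1.34 × 0.369 × 1.94 = 0.95925
(4) 1.02 × 0.969 × 1.11 = 1.09710
Highest is cycle (4) at 1.0971 (>1, arbitrage).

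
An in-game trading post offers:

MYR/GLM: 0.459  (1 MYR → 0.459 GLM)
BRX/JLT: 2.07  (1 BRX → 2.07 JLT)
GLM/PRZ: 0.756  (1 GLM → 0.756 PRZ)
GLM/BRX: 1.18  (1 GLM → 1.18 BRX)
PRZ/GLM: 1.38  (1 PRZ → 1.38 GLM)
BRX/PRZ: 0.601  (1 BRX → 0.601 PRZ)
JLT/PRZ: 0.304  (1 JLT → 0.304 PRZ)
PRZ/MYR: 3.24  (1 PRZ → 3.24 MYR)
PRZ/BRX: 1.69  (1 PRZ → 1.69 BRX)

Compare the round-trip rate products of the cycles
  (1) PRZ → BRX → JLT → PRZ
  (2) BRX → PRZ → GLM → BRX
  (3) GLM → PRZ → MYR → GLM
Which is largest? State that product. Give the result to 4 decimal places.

(1) 1.69 × 2.07 × 0.304 = 1.06348
(2) 0.601 × 1.38 × 1.18 = 0.97867
(3) 0.756 × 3.24 × 0.459 = 1.12429
Highest is cycle (3) at 1.1243 (>1, arbitrage).

1.1243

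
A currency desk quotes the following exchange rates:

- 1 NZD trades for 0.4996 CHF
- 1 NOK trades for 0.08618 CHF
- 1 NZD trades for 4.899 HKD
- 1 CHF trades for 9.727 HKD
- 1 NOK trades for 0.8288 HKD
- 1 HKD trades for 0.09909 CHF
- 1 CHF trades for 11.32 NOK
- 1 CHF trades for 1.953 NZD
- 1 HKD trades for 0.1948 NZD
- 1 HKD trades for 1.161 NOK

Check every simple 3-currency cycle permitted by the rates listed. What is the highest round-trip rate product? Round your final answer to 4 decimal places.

0.9732

HKD→NOK→CHF→HKD: 1.161 × 0.08618 × 9.727 = 0.97323
HKD→CHF→NZD→HKD: 0.09909 × 1.953 × 4.899 = 0.94807
HKD→NZD→CHF→HKD: 0.1948 × 0.4996 × 9.727 = 0.94665
HKD→CHF→NOK→HKD: 0.09909 × 11.32 × 0.8288 = 0.92966
Maximum is HKD→NOK→CHF→HKD at 0.9732; no arbitrage — every cycle loses value.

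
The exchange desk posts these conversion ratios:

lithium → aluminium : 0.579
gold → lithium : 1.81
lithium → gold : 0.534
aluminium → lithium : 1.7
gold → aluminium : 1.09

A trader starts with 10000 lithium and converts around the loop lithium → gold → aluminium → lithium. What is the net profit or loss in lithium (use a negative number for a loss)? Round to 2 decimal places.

10000 lithium × 0.534 = 5340 gold
5340 gold × 1.09 = 5820.6 aluminium
5820.6 aluminium × 1.7 = 9895.02 lithium
Net change: 9895.02 − 10000 = -104.98 lithium

-104.98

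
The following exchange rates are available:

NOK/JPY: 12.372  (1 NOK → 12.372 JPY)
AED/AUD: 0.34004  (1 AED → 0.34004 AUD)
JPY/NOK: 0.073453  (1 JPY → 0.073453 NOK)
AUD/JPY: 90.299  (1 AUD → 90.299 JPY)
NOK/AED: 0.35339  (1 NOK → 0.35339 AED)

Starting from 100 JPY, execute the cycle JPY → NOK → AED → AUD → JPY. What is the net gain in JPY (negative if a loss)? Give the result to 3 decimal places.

-20.297

100 JPY × 0.073453 = 7.3453 NOK
7.3453 NOK × 0.35339 = 2.595755567 AED
2.595755567 AED × 0.34004 = 0.88266072300268 AUD
0.88266072300268 AUD × 90.299 = 79.70338062641900132 JPY
Net change: 79.70338062641900132 − 100 = -20.29661937358099868 JPY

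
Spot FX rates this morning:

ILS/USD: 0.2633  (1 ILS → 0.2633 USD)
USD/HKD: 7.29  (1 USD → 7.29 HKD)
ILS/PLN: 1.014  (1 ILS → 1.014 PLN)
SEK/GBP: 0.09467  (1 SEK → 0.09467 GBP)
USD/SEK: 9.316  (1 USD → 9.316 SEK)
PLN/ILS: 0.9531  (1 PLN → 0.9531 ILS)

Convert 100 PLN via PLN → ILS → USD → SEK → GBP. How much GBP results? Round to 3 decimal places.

100 PLN × 0.9531 = 95.31 ILS
95.31 ILS × 0.2633 = 25.095123 USD
25.095123 USD × 9.316 = 233.786165868 SEK
233.786165868 SEK × 0.09467 = 22.13253632272356 GBP

22.133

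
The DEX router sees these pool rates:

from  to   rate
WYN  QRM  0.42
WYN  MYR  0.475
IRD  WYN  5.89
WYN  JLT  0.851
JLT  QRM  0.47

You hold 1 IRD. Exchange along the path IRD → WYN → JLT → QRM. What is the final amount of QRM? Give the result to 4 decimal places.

2.3558

1 IRD × 5.89 = 5.89 WYN
5.89 WYN × 0.851 = 5.01239 JLT
5.01239 JLT × 0.47 = 2.3558233 QRM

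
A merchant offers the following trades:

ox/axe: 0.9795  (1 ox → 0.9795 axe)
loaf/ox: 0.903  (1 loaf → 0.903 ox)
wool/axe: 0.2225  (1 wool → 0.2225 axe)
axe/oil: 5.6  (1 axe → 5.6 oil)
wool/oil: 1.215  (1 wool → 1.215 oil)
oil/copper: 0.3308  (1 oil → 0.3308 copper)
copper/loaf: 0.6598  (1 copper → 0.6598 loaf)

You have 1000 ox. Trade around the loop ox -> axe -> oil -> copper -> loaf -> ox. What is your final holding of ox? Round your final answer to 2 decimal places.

1000 ox × 0.9795 = 979.5 axe
979.5 axe × 5.6 = 5485.2 oil
5485.2 oil × 0.3308 = 1814.50416 copper
1814.50416 copper × 0.6598 = 1197.209844768 loaf
1197.209844768 loaf × 0.903 = 1081.080489825504 ox

1081.08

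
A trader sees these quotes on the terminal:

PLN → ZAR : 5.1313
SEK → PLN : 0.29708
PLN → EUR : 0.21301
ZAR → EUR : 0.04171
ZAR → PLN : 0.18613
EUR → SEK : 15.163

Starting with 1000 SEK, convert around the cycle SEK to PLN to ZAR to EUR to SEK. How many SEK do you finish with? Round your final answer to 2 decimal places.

1000 SEK × 0.29708 = 297.08 PLN
297.08 PLN × 5.1313 = 1524.406604 ZAR
1524.406604 ZAR × 0.04171 = 63.58299945284 EUR
63.58299945284 EUR × 15.163 = 964.10902070341292 SEK

964.11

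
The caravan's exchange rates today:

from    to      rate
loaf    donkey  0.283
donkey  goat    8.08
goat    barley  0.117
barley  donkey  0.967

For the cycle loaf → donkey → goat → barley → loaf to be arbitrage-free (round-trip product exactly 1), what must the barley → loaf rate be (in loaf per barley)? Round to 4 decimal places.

3.7378

Known legs of the cycle: 0.283 × 8.08 × 0.117 = 0.26753688
For no arbitrage the full-cycle product must be 1, so the missing rate is 1 / 0.26753688 ≈ 3.737802.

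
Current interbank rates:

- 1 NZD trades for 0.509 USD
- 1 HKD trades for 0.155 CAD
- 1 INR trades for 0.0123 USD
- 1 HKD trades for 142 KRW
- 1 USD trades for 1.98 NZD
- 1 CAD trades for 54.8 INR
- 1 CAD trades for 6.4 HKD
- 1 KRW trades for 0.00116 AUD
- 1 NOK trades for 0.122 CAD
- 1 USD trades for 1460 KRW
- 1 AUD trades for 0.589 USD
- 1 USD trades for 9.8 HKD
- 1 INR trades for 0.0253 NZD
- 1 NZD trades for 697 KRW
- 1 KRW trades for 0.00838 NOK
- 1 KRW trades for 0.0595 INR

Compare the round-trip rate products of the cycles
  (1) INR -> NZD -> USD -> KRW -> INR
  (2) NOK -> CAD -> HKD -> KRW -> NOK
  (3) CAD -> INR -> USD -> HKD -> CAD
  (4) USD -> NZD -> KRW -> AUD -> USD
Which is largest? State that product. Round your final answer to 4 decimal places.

1.1187

(1) 0.0253 × 0.509 × 1460 × 0.0595 = 1.11869
(2) 0.122 × 6.4 × 142 × 0.00838 = 0.92912
(3) 54.8 × 0.0123 × 9.8 × 0.155 = 1.02387
(4) 1.98 × 697 × 0.00116 × 0.589 = 0.94291
Highest is cycle (1) at 1.1187 (>1, arbitrage).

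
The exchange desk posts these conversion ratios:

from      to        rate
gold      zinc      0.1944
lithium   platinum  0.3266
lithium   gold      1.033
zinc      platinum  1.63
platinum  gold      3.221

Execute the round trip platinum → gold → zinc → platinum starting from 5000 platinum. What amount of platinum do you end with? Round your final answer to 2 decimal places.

5000 platinum × 3.221 = 16105 gold
16105 gold × 0.1944 = 3130.812 zinc
3130.812 zinc × 1.63 = 5103.22356 platinum

5103.22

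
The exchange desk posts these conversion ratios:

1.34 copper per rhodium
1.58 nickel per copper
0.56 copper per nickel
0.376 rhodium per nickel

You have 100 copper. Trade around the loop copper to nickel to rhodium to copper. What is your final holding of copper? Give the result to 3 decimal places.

79.607

100 copper × 1.58 = 158 nickel
158 nickel × 0.376 = 59.408 rhodium
59.408 rhodium × 1.34 = 79.60672 copper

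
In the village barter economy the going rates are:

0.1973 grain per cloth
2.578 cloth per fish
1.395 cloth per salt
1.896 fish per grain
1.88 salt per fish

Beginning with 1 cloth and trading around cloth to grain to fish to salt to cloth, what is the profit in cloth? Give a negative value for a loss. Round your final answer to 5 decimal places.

1 cloth × 0.1973 = 0.1973 grain
0.1973 grain × 1.896 = 0.3740808 fish
0.3740808 fish × 1.88 = 0.703271904 salt
0.703271904 salt × 1.395 = 0.98106430608 cloth
Net change: 0.98106430608 − 1 = -0.01893569392 cloth

-0.01894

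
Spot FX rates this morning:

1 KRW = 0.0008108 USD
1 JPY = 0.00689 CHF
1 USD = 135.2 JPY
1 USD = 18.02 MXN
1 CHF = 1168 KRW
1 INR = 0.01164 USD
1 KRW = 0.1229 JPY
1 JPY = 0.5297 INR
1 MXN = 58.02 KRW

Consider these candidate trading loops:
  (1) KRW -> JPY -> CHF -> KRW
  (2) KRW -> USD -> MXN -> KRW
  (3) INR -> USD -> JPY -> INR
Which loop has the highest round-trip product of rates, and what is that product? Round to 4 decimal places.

(1) 0.1229 × 0.00689 × 1168 = 0.98904
(2) 0.0008108 × 18.02 × 58.02 = 0.84771
(3) 0.01164 × 135.2 × 0.5297 = 0.83360
Highest is cycle (1) at 0.9890 (≤1, no arbitrage).

0.9890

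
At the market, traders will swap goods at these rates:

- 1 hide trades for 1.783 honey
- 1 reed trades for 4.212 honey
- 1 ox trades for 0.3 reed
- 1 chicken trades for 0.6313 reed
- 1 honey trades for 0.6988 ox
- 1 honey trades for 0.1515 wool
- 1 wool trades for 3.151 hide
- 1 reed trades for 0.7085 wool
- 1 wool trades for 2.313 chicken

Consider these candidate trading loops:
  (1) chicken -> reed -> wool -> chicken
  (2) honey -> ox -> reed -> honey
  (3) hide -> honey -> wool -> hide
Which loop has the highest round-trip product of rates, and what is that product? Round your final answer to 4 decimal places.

(1) 0.6313 × 0.7085 × 2.313 = 1.03455
(2) 0.6988 × 0.3 × 4.212 = 0.88300
(3) 1.783 × 0.1515 × 3.151 = 0.85116
Highest is cycle (1) at 1.0345 (>1, arbitrage).

1.0345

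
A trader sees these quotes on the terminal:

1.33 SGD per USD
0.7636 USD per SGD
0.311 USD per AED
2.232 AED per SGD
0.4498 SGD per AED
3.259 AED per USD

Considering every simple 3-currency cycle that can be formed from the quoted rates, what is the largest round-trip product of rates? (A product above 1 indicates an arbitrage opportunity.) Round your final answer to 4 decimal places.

1.1194

SGD→USD→AED→SGD: 0.7636 × 3.259 × 0.4498 = 1.11936
SGD→AED→USD→SGD: 2.232 × 0.311 × 1.33 = 0.92322
Maximum is SGD→USD→AED→SGD at 1.1194; arbitrage exists.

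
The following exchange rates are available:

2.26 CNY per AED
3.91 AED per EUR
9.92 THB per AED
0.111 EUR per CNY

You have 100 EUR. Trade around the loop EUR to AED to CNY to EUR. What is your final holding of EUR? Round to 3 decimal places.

98.086

100 EUR × 3.91 = 391 AED
391 AED × 2.26 = 883.66 CNY
883.66 CNY × 0.111 = 98.08626 EUR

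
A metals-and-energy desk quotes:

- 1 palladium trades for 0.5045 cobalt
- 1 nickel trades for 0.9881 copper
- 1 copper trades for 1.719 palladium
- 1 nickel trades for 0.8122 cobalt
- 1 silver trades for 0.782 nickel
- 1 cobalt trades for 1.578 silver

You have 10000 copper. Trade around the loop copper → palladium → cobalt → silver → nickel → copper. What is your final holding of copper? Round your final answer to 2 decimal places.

10000 copper × 1.719 = 17190 palladium
17190 palladium × 0.5045 = 8672.355 cobalt
8672.355 cobalt × 1.578 = 13684.97619 silver
13684.97619 silver × 0.782 = 10701.65138058 nickel
10701.65138058 nickel × 0.9881 = 10574.301729151098 copper

10574.30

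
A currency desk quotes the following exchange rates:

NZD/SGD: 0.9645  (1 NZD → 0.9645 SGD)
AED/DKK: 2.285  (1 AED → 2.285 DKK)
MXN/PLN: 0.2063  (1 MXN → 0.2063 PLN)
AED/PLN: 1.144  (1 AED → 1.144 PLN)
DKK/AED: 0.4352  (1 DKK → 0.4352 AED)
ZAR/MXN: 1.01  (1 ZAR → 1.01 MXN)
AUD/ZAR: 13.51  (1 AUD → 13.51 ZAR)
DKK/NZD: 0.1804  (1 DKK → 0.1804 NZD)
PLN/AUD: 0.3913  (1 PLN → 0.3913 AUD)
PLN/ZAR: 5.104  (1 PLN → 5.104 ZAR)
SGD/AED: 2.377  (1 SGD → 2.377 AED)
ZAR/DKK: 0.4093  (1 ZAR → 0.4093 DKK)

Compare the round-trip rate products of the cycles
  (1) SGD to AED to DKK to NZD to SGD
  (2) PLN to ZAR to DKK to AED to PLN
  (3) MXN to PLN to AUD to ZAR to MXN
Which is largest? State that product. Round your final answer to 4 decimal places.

1.1015

(1) 2.377 × 2.285 × 0.1804 × 0.9645 = 0.94505
(2) 5.104 × 0.4093 × 0.4352 × 1.144 = 1.04008
(3) 0.2063 × 0.3913 × 13.51 × 1.01 = 1.10150
Highest is cycle (3) at 1.1015 (>1, arbitrage).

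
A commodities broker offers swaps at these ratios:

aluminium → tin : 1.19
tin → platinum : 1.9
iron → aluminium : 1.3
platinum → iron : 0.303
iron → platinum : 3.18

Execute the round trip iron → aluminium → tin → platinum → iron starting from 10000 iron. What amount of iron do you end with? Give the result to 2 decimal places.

10000 iron × 1.3 = 13000 aluminium
13000 aluminium × 1.19 = 15470 tin
15470 tin × 1.9 = 29393 platinum
29393 platinum × 0.303 = 8906.079 iron

8906.08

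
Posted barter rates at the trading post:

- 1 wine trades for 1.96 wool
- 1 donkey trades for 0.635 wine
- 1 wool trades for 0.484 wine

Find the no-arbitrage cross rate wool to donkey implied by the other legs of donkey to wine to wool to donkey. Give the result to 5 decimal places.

Known legs of the cycle: 0.635 × 1.96 = 1.2446
For no arbitrage the full-cycle product must be 1, so the missing rate is 1 / 1.2446 ≈ 0.8034710.

0.80347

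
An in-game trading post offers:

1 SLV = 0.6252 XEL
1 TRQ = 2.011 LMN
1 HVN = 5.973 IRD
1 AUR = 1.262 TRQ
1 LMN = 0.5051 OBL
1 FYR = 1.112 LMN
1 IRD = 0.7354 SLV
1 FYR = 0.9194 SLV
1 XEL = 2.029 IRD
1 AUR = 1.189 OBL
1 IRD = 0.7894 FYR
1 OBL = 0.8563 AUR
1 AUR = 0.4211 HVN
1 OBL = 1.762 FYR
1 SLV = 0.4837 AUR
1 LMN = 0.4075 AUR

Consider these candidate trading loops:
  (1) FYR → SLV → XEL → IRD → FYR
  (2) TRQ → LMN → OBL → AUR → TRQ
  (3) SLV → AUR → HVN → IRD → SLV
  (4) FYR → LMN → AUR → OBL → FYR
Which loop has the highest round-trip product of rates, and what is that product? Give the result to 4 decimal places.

1.0977

(1) 0.9194 × 0.6252 × 2.029 × 0.7894 = 0.92067
(2) 2.011 × 0.5051 × 0.8563 × 1.262 = 1.09768
(3) 0.4837 × 0.4211 × 5.973 × 0.7354 = 0.89470
(4) 1.112 × 0.4075 × 1.189 × 1.762 = 0.94934
Highest is cycle (2) at 1.0977 (>1, arbitrage).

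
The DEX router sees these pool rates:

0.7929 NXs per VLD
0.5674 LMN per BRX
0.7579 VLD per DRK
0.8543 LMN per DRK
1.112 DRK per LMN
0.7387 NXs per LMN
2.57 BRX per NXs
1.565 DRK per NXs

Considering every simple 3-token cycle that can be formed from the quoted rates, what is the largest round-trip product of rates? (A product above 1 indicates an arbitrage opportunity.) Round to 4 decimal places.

1.0772

LMN→NXs→BRX→LMN: 0.7387 × 2.57 × 0.5674 = 1.07719
LMN→NXs→DRK→LMN: 0.7387 × 1.565 × 0.8543 = 0.98763
NXs→DRK→VLD→NXs: 1.565 × 0.7579 × 0.7929 = 0.94047
Maximum is LMN→NXs→BRX→LMN at 1.0772; arbitrage exists.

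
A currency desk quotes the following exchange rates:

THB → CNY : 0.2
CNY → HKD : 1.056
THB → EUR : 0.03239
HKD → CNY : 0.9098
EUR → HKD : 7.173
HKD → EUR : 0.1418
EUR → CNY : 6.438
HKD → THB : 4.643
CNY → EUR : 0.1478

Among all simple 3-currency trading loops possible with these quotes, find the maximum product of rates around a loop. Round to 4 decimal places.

1.0787

EUR→HKD→THB→EUR: 7.173 × 4.643 × 0.03239 = 1.07872
CNY→HKD→THB→CNY: 1.056 × 4.643 × 0.2 = 0.98060
CNY→EUR→HKD→CNY: 0.1478 × 7.173 × 0.9098 = 0.96454
CNY→HKD→EUR→CNY: 1.056 × 0.1418 × 6.438 = 0.96403
Maximum is EUR→HKD→THB→EUR at 1.0787; arbitrage exists.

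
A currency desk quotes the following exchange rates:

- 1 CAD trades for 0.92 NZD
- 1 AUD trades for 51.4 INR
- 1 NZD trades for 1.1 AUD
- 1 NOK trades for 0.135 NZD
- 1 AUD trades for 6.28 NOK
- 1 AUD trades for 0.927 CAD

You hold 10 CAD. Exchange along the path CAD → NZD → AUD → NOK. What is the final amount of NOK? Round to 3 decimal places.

10 CAD × 0.92 = 9.2 NZD
9.2 NZD × 1.1 = 10.12 AUD
10.12 AUD × 6.28 = 63.5536 NOK

63.554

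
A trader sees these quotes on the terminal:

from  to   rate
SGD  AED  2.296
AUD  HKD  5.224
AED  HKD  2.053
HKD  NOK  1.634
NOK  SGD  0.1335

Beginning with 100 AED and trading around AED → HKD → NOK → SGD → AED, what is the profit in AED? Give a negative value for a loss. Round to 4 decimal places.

100 AED × 2.053 = 205.3 HKD
205.3 HKD × 1.634 = 335.4602 NOK
335.4602 NOK × 0.1335 = 44.7839367 SGD
44.7839367 SGD × 2.296 = 102.8239186632 AED
Net change: 102.8239186632 − 100 = 2.8239186632 AED

2.8239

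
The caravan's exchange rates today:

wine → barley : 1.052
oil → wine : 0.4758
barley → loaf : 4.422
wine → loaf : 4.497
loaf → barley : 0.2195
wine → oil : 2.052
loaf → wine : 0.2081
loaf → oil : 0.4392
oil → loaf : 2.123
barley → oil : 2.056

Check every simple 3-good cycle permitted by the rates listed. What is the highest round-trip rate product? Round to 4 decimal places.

1.0291

barley→oil→wine→barley: 2.056 × 0.4758 × 1.052 = 1.02911
barley→loaf→wine→barley: 4.422 × 0.2081 × 1.052 = 0.96807
barley→oil→loaf→barley: 2.056 × 2.123 × 0.2195 = 0.95809
wine→loaf→oil→wine: 4.497 × 0.4392 × 0.4758 = 0.93974
wine→oil→loaf→wine: 2.052 × 2.123 × 0.2081 = 0.90657
Maximum is barley→oil→wine→barley at 1.0291; arbitrage exists.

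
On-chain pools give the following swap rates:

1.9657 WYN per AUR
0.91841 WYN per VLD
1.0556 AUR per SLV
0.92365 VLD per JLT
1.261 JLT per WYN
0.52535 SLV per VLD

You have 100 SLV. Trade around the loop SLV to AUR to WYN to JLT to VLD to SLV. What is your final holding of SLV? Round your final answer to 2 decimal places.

100 SLV × 1.0556 = 105.56 AUR
105.56 AUR × 1.9657 = 207.499292 WYN
207.499292 WYN × 1.261 = 261.656607212 JLT
261.656607212 JLT × 0.92365 = 241.6791252513638 VLD
241.6791252513638 VLD × 0.52535 = 126.96612845080397233 SLV

126.97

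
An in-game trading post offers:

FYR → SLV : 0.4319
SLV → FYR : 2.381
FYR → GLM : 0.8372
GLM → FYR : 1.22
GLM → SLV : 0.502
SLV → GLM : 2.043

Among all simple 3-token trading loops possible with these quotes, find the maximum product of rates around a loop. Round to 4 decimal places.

1.0765

FYR→SLV→GLM→FYR: 0.4319 × 2.043 × 1.22 = 1.07649
FYR→GLM→SLV→FYR: 0.8372 × 0.502 × 2.381 = 1.00067
Maximum is FYR→SLV→GLM→FYR at 1.0765; arbitrage exists.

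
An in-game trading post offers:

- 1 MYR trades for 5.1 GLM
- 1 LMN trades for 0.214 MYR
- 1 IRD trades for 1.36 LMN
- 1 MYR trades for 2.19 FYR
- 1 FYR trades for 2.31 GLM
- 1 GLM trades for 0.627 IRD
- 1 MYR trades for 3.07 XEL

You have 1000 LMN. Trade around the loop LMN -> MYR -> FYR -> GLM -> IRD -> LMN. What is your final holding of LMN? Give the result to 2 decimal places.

1000 LMN × 0.214 = 214 MYR
214 MYR × 2.19 = 468.66 FYR
468.66 FYR × 2.31 = 1082.6046 GLM
1082.6046 GLM × 0.627 = 678.7930842 IRD
678.7930842 IRD × 1.36 = 923.158594512 LMN

923.16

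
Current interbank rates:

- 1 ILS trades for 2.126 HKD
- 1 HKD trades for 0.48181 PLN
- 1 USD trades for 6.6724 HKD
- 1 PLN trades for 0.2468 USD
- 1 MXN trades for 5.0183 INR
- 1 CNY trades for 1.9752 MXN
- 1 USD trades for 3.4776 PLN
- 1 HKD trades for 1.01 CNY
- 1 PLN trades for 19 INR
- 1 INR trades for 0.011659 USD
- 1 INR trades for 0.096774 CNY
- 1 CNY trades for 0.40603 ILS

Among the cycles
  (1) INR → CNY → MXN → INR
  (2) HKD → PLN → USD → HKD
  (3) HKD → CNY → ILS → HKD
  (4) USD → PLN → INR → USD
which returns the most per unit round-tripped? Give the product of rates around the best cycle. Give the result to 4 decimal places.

(1) 0.096774 × 1.9752 × 5.0183 = 0.95924
(2) 0.48181 × 0.2468 × 6.6724 = 0.79342
(3) 1.01 × 0.40603 × 2.126 = 0.87185
(4) 3.4776 × 19 × 0.011659 = 0.77036
Highest is cycle (1) at 0.9592 (≤1, no arbitrage).

0.9592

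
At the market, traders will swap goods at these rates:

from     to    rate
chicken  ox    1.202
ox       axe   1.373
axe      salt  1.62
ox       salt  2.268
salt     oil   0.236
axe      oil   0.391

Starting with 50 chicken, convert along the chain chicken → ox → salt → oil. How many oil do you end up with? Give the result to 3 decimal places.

32.168

50 chicken × 1.202 = 60.1 ox
60.1 ox × 2.268 = 136.3068 salt
136.3068 salt × 0.236 = 32.1684048 oil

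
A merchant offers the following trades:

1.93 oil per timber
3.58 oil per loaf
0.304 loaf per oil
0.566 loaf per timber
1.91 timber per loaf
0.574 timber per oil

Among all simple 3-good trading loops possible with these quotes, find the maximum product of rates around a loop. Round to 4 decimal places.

1.1631

timber→loaf→oil→timber: 0.566 × 3.58 × 0.574 = 1.16308
timber→oil→loaf→timber: 1.93 × 0.304 × 1.91 = 1.12064
Maximum is timber→loaf→oil→timber at 1.1631; arbitrage exists.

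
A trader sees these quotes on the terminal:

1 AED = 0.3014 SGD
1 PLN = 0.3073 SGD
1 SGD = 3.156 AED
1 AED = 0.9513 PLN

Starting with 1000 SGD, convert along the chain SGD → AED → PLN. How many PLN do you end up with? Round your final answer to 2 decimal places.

3002.30

1000 SGD × 3.156 = 3156 AED
3156 AED × 0.9513 = 3002.3028 PLN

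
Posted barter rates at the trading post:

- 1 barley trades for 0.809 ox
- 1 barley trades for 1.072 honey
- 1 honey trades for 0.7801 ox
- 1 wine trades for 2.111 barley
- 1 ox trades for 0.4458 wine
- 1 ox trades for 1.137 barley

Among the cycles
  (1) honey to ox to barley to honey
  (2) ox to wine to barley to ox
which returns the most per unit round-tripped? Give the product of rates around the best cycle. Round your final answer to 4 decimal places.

0.9508

(1) 0.7801 × 1.137 × 1.072 = 0.95084
(2) 0.4458 × 2.111 × 0.809 = 0.76134
Highest is cycle (1) at 0.9508 (≤1, no arbitrage).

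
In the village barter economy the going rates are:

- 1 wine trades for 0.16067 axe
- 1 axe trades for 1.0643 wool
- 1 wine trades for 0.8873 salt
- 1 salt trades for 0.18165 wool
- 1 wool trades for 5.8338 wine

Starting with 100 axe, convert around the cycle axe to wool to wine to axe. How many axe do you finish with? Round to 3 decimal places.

100 axe × 1.0643 = 106.43 wool
106.43 wool × 5.8338 = 620.891334 wine
620.891334 wine × 0.16067 = 99.75861063378 axe

99.759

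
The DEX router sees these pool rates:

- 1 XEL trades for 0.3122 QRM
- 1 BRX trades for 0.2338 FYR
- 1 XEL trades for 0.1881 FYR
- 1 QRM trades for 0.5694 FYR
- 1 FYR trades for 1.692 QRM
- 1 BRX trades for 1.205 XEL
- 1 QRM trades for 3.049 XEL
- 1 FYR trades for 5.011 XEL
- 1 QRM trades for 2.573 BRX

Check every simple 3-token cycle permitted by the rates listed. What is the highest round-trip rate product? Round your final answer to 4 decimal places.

1.0179

QRM→BRX→FYR→QRM: 2.573 × 0.2338 × 1.692 = 1.01785
XEL→FYR→QRM→XEL: 0.1881 × 1.692 × 3.049 = 0.97039
XEL→QRM→BRX→XEL: 0.3122 × 2.573 × 1.205 = 0.96797
XEL→QRM→FYR→XEL: 0.3122 × 0.5694 × 5.011 = 0.89079
Maximum is QRM→BRX→FYR→QRM at 1.0179; arbitrage exists.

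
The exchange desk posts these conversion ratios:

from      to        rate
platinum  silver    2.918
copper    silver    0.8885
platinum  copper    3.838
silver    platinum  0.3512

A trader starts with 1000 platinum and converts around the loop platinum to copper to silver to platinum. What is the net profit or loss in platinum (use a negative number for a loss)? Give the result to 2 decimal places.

1000 platinum × 3.838 = 3838 copper
3838 copper × 0.8885 = 3410.063 silver
3410.063 silver × 0.3512 = 1197.6141256 platinum
Net change: 1197.6141256 − 1000 = 197.6141256 platinum

197.61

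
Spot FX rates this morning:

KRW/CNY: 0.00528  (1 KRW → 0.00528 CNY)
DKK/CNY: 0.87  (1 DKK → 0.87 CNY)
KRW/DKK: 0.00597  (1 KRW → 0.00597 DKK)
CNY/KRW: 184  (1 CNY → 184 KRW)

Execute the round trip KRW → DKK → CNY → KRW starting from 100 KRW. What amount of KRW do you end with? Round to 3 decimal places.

95.568

100 KRW × 0.00597 = 0.597 DKK
0.597 DKK × 0.87 = 0.51939 CNY
0.51939 CNY × 184 = 95.56776 KRW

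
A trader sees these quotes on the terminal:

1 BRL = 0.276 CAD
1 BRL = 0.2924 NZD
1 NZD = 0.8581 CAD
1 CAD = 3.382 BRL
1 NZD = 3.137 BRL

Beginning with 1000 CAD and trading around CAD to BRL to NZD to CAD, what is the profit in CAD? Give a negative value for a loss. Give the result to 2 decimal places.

-151.43

1000 CAD × 3.382 = 3382 BRL
3382 BRL × 0.2924 = 988.8968 NZD
988.8968 NZD × 0.8581 = 848.57234408 CAD
Net change: 848.57234408 − 1000 = -151.42765592 CAD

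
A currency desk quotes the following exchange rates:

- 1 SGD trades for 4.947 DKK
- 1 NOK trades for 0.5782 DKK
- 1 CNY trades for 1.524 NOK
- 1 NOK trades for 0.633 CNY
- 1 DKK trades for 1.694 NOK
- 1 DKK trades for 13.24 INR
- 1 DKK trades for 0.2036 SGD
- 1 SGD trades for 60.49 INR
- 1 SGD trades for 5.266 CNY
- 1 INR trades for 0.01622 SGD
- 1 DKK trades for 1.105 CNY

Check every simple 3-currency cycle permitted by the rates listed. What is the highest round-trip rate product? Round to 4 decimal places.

DKK→INR→SGD→DKK: 13.24 × 0.01622 × 4.947 = 1.06238
DKK→CNY→NOK→DKK: 1.105 × 1.524 × 0.5782 = 0.97370
Maximum is DKK→INR→SGD→DKK at 1.0624; arbitrage exists.

1.0624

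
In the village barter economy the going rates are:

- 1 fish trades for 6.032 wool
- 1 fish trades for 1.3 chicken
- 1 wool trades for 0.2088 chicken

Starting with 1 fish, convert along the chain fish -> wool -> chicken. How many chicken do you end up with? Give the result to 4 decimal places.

1 fish × 6.032 = 6.032 wool
6.032 wool × 0.2088 = 1.2594816 chicken

1.2595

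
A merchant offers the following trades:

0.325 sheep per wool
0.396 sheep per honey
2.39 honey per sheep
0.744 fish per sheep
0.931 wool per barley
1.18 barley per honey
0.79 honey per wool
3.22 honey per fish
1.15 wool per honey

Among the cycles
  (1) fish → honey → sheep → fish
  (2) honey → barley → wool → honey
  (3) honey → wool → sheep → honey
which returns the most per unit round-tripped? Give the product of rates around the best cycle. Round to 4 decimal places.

0.9487

(1) 3.22 × 0.396 × 0.744 = 0.94869
(2) 1.18 × 0.931 × 0.79 = 0.86788
(3) 1.15 × 0.325 × 2.39 = 0.89326
Highest is cycle (1) at 0.9487 (≤1, no arbitrage).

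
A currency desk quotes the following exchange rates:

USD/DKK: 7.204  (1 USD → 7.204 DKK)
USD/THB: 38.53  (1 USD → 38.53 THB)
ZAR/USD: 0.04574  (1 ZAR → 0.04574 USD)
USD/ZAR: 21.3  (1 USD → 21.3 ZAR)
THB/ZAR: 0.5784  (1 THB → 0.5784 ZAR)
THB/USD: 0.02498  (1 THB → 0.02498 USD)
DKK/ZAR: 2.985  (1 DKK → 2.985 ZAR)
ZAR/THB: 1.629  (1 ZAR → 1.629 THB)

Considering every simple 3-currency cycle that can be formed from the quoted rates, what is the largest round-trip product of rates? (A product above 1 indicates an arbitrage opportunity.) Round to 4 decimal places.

ZAR→USD→THB→ZAR: 0.04574 × 38.53 × 0.5784 = 1.01935
DKK→ZAR→USD→DKK: 2.985 × 0.04574 × 7.204 = 0.98359
ZAR→THB→USD→ZAR: 1.629 × 0.02498 × 21.3 = 0.86675
Maximum is ZAR→USD→THB→ZAR at 1.0194; arbitrage exists.

1.0194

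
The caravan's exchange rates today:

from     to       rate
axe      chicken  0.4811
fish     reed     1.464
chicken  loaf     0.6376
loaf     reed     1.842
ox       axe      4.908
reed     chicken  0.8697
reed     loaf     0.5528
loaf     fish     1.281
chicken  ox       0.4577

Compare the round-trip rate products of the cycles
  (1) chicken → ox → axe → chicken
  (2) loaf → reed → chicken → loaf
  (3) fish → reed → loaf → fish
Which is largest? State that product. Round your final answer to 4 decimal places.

(1) 0.4577 × 4.908 × 0.4811 = 1.08074
(2) 1.842 × 0.8697 × 0.6376 = 1.02143
(3) 1.464 × 0.5528 × 1.281 = 1.03671
Highest is cycle (1) at 1.0807 (>1, arbitrage).

1.0807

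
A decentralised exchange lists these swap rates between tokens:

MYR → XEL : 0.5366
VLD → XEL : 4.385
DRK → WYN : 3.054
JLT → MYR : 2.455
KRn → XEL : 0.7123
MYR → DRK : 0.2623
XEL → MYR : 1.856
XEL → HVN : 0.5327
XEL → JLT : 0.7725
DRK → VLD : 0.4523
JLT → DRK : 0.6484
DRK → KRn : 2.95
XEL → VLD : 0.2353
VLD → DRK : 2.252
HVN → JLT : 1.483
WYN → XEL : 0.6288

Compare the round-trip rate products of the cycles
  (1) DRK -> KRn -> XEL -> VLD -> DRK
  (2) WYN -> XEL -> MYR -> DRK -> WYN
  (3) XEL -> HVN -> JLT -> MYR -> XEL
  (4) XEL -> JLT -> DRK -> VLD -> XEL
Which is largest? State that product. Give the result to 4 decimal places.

1.1135

(1) 2.95 × 0.7123 × 0.2353 × 2.252 = 1.11346
(2) 0.6288 × 1.856 × 0.2623 × 3.054 = 0.93488
(3) 0.5327 × 1.483 × 2.455 × 0.5366 = 1.04070
(4) 0.7725 × 0.6484 × 0.4523 × 4.385 = 0.99343
Highest is cycle (1) at 1.1135 (>1, arbitrage).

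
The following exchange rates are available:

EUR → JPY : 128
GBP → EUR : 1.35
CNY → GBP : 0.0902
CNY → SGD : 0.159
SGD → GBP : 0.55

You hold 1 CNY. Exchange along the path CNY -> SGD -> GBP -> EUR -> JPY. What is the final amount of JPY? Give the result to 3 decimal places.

1 CNY × 0.159 = 0.159 SGD
0.159 SGD × 0.55 = 0.08745 GBP
0.08745 GBP × 1.35 = 0.1180575 EUR
0.1180575 EUR × 128 = 15.11136 JPY

15.111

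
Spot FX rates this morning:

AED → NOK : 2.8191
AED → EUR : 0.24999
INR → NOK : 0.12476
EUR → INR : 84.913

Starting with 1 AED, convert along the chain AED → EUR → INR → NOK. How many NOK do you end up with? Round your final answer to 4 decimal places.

2.6483

1 AED × 0.24999 = 0.24999 EUR
0.24999 EUR × 84.913 = 21.22740087 INR
21.22740087 INR × 0.12476 = 2.6483305325412 NOK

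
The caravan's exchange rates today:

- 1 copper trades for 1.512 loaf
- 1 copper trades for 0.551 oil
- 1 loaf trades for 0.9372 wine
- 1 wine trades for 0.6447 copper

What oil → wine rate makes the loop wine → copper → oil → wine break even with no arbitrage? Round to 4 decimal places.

2.8151

Known legs of the cycle: 0.6447 × 0.551 = 0.3552297
For no arbitrage the full-cycle product must be 1, so the missing rate is 1 / 0.3552297 ≈ 2.815080.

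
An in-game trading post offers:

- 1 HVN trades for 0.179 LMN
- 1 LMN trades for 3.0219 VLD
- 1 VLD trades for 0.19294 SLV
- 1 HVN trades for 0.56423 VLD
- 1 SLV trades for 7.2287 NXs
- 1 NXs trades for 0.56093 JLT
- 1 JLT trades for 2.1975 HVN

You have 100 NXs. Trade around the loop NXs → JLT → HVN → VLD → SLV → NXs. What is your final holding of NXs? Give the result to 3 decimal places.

100 NXs × 0.56093 = 56.093 JLT
56.093 JLT × 2.1975 = 123.2643675 HVN
123.2643675 HVN × 0.56423 = 69.549454074525 VLD
69.549454074525 VLD × 0.19294 = 13.4188716691388535 SLV
13.4188716691388535 SLV × 7.2287 = 97.00099763470403029545 NXs

97.001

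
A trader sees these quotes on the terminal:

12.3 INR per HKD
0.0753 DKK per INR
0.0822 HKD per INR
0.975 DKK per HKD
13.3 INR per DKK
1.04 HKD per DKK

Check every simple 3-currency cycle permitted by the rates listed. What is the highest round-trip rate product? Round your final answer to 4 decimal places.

1.0659

HKD→DKK→INR→HKD: 0.975 × 13.3 × 0.0822 = 1.06593
HKD→INR→DKK→HKD: 12.3 × 0.0753 × 1.04 = 0.96324
Maximum is HKD→DKK→INR→HKD at 1.0659; arbitrage exists.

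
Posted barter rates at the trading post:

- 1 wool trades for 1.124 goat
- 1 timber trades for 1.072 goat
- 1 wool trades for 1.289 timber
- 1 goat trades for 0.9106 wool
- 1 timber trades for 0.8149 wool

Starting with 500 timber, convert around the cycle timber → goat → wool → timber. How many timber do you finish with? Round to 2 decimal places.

500 timber × 1.072 = 536 goat
536 goat × 0.9106 = 488.0816 wool
488.0816 wool × 1.289 = 629.1371824 timber

629.14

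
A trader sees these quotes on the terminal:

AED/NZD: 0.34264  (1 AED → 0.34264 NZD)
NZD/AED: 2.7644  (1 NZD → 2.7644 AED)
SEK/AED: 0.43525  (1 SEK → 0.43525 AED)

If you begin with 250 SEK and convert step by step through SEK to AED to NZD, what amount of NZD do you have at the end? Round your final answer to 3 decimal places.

37.284

250 SEK × 0.43525 = 108.8125 AED
108.8125 AED × 0.34264 = 37.283515 NZD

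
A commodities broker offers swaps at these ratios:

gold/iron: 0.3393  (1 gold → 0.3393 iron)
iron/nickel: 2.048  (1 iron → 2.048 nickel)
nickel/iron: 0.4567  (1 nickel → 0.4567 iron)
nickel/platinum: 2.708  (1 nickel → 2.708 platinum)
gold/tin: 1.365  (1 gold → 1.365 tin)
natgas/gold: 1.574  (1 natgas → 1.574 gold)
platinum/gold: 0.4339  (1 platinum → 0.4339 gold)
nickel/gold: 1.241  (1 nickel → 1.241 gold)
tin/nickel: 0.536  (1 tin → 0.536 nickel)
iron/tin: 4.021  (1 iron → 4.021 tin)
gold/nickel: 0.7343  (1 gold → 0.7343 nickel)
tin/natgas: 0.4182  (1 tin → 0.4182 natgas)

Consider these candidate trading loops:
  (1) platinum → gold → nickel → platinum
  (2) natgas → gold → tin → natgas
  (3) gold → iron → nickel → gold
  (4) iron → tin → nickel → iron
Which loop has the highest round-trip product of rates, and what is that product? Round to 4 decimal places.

0.9843

(1) 0.4339 × 0.7343 × 2.708 = 0.86280
(2) 1.574 × 1.365 × 0.4182 = 0.89851
(3) 0.3393 × 2.048 × 1.241 = 0.86235
(4) 4.021 × 0.536 × 0.4567 = 0.98431
Highest is cycle (4) at 0.9843 (≤1, no arbitrage).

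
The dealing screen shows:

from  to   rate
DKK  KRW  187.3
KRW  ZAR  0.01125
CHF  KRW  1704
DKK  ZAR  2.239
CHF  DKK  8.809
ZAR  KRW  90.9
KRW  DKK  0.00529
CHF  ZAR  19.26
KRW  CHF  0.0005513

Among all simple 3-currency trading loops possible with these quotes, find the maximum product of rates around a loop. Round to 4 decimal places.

1.0766

KRW→DKK→ZAR→KRW: 0.00529 × 2.239 × 90.9 = 1.07665
CHF→ZAR→KRW→CHF: 19.26 × 90.9 × 0.0005513 = 0.96518
CHF→DKK→KRW→CHF: 8.809 × 187.3 × 0.0005513 = 0.90960
Maximum is KRW→DKK→ZAR→KRW at 1.0766; arbitrage exists.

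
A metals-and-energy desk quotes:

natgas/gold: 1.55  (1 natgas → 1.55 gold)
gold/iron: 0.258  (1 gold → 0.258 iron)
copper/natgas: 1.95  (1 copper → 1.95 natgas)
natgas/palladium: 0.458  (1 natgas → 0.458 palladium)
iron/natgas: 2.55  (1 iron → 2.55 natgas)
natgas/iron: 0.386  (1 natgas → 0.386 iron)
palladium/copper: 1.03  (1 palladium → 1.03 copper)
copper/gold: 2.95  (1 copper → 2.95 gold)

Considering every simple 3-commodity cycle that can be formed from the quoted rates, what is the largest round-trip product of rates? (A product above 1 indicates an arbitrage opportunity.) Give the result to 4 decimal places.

natgas→gold→iron→natgas: 1.55 × 0.258 × 2.55 = 1.01975
palladium→copper→natgas→palladium: 1.03 × 1.95 × 0.458 = 0.91989
Maximum is natgas→gold→iron→natgas at 1.0197; arbitrage exists.

1.0197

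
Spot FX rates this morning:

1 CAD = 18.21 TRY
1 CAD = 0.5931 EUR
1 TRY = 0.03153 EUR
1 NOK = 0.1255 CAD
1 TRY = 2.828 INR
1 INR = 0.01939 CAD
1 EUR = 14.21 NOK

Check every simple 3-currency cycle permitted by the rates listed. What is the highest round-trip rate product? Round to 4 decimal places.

1.0577

CAD→EUR→NOK→CAD: 0.5931 × 14.21 × 0.1255 = 1.05771
TRY→INR→CAD→TRY: 2.828 × 0.01939 × 18.21 = 0.99854
Maximum is CAD→EUR→NOK→CAD at 1.0577; arbitrage exists.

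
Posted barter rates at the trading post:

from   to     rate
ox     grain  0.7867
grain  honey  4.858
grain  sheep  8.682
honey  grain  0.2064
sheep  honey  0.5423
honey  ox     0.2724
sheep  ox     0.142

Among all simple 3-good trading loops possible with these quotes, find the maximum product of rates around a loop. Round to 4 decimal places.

1.0411

honey→ox→grain→honey: 0.2724 × 0.7867 × 4.858 = 1.04106
honey→grain→sheep→honey: 0.2064 × 8.682 × 0.5423 = 0.97178
grain→sheep→ox→grain: 8.682 × 0.142 × 0.7867 = 0.96988
Maximum is honey→ox→grain→honey at 1.0411; arbitrage exists.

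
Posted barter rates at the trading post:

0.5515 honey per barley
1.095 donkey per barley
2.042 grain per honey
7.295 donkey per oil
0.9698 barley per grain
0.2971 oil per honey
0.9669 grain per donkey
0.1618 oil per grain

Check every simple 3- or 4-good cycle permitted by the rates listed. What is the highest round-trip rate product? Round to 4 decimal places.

donkey→grain→oil→donkey: 0.9669 × 0.1618 × 7.295 = 1.14126
honey→grain→barley→honey: 2.042 × 0.9698 × 0.5515 = 1.09215
barley→donkey→grain→barley: 1.095 × 0.9669 × 0.9698 = 1.02678
Maximum is donkey→grain→oil→donkey at 1.1413; arbitrage exists.

1.1413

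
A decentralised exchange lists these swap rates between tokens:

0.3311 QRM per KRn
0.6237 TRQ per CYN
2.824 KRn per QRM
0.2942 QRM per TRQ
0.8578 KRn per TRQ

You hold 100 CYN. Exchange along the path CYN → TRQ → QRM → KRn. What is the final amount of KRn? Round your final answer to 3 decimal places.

100 CYN × 0.6237 = 62.37 TRQ
62.37 TRQ × 0.2942 = 18.349254 QRM
18.349254 QRM × 2.824 = 51.818293296 KRn

51.818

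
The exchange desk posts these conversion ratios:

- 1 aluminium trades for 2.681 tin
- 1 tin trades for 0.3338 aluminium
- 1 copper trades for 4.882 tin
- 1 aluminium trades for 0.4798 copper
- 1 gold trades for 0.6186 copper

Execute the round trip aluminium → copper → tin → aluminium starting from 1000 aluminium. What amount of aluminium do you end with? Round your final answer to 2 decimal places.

781.89

1000 aluminium × 0.4798 = 479.8 copper
479.8 copper × 4.882 = 2342.3836 tin
2342.3836 tin × 0.3338 = 781.88764568 aluminium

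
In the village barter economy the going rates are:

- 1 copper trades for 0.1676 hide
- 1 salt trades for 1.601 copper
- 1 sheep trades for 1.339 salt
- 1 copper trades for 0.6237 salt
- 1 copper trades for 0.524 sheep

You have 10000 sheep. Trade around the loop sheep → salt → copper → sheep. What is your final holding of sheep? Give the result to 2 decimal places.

11233.19

10000 sheep × 1.339 = 13390 salt
13390 salt × 1.601 = 21437.39 copper
21437.39 copper × 0.524 = 11233.19236 sheep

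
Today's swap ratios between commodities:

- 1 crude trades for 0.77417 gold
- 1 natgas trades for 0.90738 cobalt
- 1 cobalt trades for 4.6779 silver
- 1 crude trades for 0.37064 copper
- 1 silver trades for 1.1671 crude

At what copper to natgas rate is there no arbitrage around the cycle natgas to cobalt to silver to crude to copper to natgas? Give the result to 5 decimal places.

0.54463

Known legs of the cycle: 0.90738 × 4.6779 × 1.1671 × 0.37064 = 1.836117595250305488
For no arbitrage the full-cycle product must be 1, so the missing rate is 1 / 1.836117595250305488 ≈ 0.5446274.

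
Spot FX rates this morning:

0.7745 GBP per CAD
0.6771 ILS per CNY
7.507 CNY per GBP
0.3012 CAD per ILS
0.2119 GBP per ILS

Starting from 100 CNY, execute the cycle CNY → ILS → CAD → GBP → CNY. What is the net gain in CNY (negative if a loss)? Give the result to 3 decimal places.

100 CNY × 0.6771 = 67.71 ILS
67.71 ILS × 0.3012 = 20.394252 CAD
20.394252 CAD × 0.7745 = 15.795348174 GBP
15.795348174 GBP × 7.507 = 118.575678742218 CNY
Net change: 118.575678742218 − 100 = 18.575678742218 CNY

18.576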